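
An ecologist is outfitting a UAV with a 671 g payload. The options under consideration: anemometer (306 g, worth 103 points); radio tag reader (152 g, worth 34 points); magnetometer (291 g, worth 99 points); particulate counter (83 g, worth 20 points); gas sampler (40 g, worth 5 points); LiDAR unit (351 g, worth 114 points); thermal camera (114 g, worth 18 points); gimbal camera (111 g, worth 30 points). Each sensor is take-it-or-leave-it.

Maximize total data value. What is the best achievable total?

217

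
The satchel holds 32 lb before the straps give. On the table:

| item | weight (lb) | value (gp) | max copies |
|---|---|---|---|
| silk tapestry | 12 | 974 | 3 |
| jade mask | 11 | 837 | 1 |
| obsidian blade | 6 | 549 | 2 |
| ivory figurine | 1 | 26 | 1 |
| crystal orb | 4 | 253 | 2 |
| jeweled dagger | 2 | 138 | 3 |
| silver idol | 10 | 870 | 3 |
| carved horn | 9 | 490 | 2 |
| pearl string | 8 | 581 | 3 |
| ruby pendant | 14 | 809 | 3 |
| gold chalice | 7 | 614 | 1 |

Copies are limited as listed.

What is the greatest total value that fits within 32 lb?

Taking the top-ratio items first gives 2×obsidian blade + ivory figurine + jeweled dagger + silver idol + gold chalice for 2746 (32 lb).
Replace ivory figurine and jeweled dagger and gold chalice with silver idol: the trade gains 92 net, giving 2838 at 32 lb.

2838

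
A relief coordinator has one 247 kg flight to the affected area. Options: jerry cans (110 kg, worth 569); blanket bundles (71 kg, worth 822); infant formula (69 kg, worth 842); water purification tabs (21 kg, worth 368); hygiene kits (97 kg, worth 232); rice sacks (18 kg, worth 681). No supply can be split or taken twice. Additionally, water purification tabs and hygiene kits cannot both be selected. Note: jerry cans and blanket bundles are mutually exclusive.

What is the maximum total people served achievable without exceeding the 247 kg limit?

Density check — rice sacks 37.83, water purification tabs 17.52, infant formula 12.20 are the best per kg.
Blanket bundles + infant formula + water purification tabs + rice sacks uses 179 of the 247 kg and totals 2713.
The closest alternative, jerry cans + infant formula + water purification tabs + rice sacks, reaches only 2460.

2713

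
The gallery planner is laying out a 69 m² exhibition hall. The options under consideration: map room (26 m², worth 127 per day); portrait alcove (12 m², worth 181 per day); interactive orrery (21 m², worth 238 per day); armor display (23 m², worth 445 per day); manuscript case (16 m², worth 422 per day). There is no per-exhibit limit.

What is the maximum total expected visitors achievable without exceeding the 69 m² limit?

1688

Best packing: 4×manuscript case — 64 m², 1688 total.
Every other selection either busts 69 m² or fails to beat 1688.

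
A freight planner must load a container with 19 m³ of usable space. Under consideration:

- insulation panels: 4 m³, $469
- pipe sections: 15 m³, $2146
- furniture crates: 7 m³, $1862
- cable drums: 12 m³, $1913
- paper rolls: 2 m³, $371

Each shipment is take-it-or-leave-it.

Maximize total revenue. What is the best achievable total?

3775

Density check — furniture crates 266.00, paper rolls 185.50, cable drums 159.42, pipe sections 143.07 are the best per m³.
A density-first pass picks insulation panels + furniture crates + paper rolls — 2702 at 13 m³.
Dropping insulation panels and paper rolls frees 6 m³; slotting in cable drums (12 m³) lifts the total to 3775 at 19 m³.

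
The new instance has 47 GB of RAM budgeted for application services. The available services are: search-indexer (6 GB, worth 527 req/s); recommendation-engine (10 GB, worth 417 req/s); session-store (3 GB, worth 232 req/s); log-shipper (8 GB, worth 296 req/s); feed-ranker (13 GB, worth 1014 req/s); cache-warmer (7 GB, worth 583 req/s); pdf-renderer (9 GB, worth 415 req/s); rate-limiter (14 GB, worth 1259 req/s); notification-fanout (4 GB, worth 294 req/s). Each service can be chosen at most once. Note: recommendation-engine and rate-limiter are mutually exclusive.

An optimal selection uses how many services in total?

Best achievable throughput is 3909.
One optimal bundle: search-indexer + session-store + feed-ranker + cache-warmer + rate-limiter + notification-fanout (47 GB).
Every optimal selection uses 6 services.

6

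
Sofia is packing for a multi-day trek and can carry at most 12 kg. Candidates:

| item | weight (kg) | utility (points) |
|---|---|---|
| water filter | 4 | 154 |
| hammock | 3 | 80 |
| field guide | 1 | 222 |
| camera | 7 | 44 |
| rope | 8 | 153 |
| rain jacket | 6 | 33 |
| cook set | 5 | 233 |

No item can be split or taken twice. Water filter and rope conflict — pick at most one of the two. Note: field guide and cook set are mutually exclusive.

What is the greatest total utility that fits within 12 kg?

Ranking by ratio (utility/kg): field guide 222.00, cook set 46.60, water filter 38.50.
Best packing: water filter + hammock + cook set — 12 kg, 467 total.
Next best is water filter + hammock + field guide at 456 (8 kg) — short by 11.

467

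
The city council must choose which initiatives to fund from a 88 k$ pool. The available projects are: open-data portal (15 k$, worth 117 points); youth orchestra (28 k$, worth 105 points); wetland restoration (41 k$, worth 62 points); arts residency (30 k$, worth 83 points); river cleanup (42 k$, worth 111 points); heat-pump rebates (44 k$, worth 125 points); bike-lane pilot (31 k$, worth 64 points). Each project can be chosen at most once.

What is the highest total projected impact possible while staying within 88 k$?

347

Best packing: open-data portal + youth orchestra + heat-pump rebates — 87 k$, 347 total.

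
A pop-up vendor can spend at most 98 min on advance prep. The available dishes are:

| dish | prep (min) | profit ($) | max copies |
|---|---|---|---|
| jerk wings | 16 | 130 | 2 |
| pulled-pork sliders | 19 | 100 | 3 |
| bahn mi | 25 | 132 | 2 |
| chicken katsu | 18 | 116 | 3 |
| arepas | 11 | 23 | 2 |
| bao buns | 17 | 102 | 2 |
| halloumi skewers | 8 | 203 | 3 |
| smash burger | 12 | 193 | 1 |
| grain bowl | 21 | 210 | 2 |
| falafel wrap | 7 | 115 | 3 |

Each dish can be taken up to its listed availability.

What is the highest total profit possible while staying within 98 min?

1487

Best packing: jerk wings + 3×halloumi skewers + smash burger + grain bowl + 3×falafel wrap — 94 min, 1487 total.
The spare 4 min is too small for any remaining dish, and no exchange beats 1487.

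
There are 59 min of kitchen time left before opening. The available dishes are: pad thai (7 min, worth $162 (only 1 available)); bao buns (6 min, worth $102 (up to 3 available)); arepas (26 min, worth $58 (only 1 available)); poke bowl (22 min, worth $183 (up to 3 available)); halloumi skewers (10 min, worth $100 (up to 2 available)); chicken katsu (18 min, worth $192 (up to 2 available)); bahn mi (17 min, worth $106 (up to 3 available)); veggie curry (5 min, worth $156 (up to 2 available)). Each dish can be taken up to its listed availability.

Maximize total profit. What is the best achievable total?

980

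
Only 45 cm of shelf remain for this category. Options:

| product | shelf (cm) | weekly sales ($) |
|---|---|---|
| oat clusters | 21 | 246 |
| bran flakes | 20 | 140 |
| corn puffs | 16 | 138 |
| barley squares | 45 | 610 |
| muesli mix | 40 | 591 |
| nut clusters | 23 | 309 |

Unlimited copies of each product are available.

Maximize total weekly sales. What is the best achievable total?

610

Greedy by ratio would take muesli mix: 40 cm used, total 591.
Replace muesli mix with barley squares: the trade gains 19 net, giving 610 at 45 cm.
No other feasible combination exceeds 610.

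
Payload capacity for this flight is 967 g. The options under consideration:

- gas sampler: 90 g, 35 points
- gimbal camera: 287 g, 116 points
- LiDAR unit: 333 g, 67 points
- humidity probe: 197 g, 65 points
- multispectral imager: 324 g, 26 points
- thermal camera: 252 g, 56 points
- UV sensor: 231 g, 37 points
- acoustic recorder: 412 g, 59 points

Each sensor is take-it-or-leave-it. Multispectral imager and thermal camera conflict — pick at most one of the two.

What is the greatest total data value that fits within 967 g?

283

Ranking by ratio (data value/g): gimbal camera 0.40, gas sampler 0.39, humidity probe 0.33, thermal camera 0.22.
A density-first pass picks gas sampler + gimbal camera + humidity probe + thermal camera — 272 at 826 g.
Dropping thermal camera frees 252 g; slotting in LiDAR unit (333 g) lifts the total to 283 at 907 g.
Runner-up gas sampler + gimbal camera + LiDAR unit + thermal camera tops out at 274.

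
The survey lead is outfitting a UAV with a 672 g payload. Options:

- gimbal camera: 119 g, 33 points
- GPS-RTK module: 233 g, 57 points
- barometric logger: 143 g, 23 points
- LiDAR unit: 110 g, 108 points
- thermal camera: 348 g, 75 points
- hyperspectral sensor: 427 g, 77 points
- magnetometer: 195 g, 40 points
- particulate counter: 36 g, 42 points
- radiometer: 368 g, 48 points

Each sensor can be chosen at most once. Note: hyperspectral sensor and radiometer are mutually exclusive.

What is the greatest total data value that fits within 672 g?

Density check — particulate counter 1.17, LiDAR unit 0.98, gimbal camera 0.28 are the best per g.
The ratio ordering already packs tightly: gimbal camera + GPS-RTK module + barometric logger + LiDAR unit + particulate counter, 641 g, 263.

263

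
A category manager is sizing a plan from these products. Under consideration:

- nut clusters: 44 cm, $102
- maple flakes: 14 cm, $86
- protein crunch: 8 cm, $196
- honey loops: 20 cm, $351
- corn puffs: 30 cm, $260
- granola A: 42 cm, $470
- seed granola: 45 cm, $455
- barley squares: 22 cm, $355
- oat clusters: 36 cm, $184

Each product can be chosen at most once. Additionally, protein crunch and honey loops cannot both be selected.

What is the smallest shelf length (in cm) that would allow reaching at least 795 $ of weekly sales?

60

Look for the lowest-shelf combination reaching 795.
Taking protein crunch + corn puffs + barley squares gives 811 (≥ 795) for 60 cm.
Below 60 cm the best achievable stays under 795.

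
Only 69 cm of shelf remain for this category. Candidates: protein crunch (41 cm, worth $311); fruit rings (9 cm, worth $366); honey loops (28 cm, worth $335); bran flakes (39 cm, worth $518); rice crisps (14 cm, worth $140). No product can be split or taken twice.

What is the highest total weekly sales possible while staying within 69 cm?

Ranking by ratio (weekly sales/cm): fruit rings 40.67, bran flakes 13.28, honey loops 11.96.
Best packing: fruit rings + bran flakes + rice crisps — 62 cm, 1024 total.
The closest alternative, fruit rings + bran flakes, reaches only 884.

1024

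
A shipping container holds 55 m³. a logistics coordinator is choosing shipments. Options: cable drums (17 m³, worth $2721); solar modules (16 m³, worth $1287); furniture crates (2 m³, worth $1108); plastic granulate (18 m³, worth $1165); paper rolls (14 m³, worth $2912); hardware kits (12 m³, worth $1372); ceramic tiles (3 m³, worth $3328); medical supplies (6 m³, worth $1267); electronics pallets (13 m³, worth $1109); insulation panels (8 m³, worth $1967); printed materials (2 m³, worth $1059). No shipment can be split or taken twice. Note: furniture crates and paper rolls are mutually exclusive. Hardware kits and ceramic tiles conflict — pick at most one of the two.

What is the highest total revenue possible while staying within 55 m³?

13254

By revenue per m³: ceramic tiles 1109.33, furniture crates 554.00, printed materials 529.50, insulation panels 245.88 lead.
Best packing: cable drums + paper rolls + ceramic tiles + medical supplies + insulation panels + printed materials — 50 m³, 13254 total.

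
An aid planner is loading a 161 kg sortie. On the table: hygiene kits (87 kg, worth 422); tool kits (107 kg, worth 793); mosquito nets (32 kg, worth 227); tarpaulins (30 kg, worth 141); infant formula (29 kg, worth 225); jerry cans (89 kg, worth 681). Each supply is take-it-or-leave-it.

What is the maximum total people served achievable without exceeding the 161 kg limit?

The ratio ordering already packs tightly: mosquito nets + infant formula + jerry cans, 150 kg, 1133.

1133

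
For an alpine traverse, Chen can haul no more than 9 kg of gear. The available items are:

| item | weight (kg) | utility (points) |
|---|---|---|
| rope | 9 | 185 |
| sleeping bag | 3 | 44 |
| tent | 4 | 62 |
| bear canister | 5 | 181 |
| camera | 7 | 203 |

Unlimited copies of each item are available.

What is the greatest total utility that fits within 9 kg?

243

By utility per kg: bear canister 36.20, camera 29.00, rope 20.56, tent 15.50 lead.
The ratio ordering already packs tightly: tent + bear canister, 9 kg, 243.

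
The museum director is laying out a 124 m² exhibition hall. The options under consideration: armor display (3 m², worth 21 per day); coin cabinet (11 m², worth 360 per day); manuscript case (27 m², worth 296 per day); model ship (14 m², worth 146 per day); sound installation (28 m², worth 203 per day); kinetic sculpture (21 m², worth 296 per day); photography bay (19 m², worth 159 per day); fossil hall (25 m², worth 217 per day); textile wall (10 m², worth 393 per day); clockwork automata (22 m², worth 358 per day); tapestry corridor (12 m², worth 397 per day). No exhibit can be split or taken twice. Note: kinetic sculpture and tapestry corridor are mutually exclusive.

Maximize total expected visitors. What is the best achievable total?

Best packing: armor display + coin cabinet + manuscript case + model ship + fossil hall + textile wall + clockwork automata + tapestry corridor — 124 m², 2188 total.
Runner-up coin cabinet + manuscript case + model ship + fossil hall + textile wall + clockwork automata + tapestry corridor tops out at 2167.

2188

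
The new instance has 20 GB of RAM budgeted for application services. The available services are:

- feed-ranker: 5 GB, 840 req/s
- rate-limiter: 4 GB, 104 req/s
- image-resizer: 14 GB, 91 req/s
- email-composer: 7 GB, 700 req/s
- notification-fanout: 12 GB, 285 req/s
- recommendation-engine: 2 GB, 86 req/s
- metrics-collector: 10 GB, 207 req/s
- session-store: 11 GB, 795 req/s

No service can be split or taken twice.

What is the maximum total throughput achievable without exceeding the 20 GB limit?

Ranking by ratio (throughput/GB): feed-ranker 168.00, email-composer 100.00, session-store 72.27.
Filling by ratio: feed-ranker + rate-limiter + email-composer + recommendation-engine for 1730, with 2 GB left unused.
Replace email-composer and recommendation-engine with session-store: the trade gains 9 net, giving 1739 at 20 GB.
Nothing else within 20 GB beats 1739.

1739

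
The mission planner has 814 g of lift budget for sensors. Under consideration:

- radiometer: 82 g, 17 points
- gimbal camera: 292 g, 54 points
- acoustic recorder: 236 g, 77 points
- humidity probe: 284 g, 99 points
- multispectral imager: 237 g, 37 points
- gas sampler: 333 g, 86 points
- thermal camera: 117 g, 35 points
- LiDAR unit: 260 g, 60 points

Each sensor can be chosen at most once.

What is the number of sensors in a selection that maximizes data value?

3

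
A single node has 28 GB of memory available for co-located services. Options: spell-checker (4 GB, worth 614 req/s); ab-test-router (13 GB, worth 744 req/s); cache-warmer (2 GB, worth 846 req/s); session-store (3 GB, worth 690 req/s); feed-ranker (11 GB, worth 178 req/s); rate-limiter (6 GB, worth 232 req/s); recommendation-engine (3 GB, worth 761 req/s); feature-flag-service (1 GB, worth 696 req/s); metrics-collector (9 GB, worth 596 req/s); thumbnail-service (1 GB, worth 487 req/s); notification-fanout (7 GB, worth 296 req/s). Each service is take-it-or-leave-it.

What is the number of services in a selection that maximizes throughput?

7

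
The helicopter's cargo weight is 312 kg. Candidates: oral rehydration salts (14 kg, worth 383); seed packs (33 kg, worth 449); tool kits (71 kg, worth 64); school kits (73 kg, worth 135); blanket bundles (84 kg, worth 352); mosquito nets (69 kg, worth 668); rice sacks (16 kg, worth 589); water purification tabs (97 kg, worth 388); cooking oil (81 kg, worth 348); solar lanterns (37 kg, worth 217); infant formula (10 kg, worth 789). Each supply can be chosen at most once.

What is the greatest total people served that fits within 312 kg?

3578

Density check — infant formula 78.90, rice sacks 36.81, oral rehydration salts 27.36, seed packs 13.61 are the best per kg.
Greedy by ratio would take oral rehydration salts + seed packs + mosquito nets + rice sacks + cooking oil + solar lanterns + infant formula: 260 kg used, total 3443.
Replace solar lanterns with blanket bundles: the trade gains 135 net, giving 3578 at 307 kg.
Next best is oral rehydration salts + seed packs + mosquito nets + rice sacks + water purification tabs + solar lanterns + infant formula at 3483 (276 kg) — short by 95.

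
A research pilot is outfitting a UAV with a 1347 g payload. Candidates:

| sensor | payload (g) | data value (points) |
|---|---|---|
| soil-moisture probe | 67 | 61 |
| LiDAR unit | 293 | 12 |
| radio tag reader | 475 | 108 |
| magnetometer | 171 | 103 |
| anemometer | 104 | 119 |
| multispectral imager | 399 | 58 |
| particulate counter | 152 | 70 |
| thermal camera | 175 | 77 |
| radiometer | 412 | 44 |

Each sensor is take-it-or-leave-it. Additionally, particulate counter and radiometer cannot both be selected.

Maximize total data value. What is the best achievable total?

Taking soil-moisture probe + radio tag reader + magnetometer + anemometer + particulate counter + thermal camera: 1144 g used, 538 in data value.

538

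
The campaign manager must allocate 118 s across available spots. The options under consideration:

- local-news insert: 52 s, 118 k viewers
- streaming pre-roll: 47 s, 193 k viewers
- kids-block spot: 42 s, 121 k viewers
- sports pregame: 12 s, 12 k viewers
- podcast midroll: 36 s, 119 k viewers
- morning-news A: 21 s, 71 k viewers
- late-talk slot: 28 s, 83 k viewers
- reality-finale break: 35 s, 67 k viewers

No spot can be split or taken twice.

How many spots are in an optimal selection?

3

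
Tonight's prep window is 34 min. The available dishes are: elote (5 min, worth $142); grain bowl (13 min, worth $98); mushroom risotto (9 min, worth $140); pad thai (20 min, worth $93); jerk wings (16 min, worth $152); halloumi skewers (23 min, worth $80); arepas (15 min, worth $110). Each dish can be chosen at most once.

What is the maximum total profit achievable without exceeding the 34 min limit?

Ranking by ratio (profit/min): elote 28.40, mushroom risotto 15.56, jerk wings 9.50, grain bowl 7.54.
Elote + mushroom risotto + jerk wings uses 30 of the 34 min and totals 434.

434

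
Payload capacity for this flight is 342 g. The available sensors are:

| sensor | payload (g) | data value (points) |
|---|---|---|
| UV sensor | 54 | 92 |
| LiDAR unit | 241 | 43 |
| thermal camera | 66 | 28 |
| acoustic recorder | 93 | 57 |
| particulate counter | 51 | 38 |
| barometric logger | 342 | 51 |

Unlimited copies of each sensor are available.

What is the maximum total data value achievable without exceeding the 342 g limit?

552

Density check — UV sensor 1.70, particulate counter 0.75, acoustic recorder 0.61, thermal camera 0.42 are the best per g.
Taking 6×UV sensor: 324 g used, 552 in data value.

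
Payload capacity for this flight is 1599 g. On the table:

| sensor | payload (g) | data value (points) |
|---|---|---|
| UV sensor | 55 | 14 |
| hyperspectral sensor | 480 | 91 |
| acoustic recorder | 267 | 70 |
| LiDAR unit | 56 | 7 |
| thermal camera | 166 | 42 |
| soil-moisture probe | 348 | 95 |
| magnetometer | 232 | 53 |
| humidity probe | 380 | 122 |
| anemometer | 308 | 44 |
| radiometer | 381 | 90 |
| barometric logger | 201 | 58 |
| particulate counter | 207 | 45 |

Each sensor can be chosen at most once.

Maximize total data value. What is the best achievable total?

Ranking by ratio (data value/g): humidity probe 0.32, barometric logger 0.29, soil-moisture probe 0.27.
Taking the top-ratio sensors first gives UV sensor + acoustic recorder + LiDAR unit + thermal camera + soil-moisture probe + humidity probe + barometric logger for 408 (1473 g).
Dropping UV sensor and LiDAR unit frees 111 g; slotting in magnetometer (232 g) lifts the total to 440 at 1594 g.

440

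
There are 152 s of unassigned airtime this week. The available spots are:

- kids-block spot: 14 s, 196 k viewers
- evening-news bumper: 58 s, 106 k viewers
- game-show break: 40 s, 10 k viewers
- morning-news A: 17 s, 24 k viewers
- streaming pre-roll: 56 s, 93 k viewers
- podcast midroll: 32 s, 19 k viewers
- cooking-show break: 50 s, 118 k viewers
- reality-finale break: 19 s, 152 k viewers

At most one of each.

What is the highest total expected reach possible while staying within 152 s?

572

Density check — kids-block spot 14.00, reality-finale break 8.00, cooking-show break 2.36, evening-news bumper 1.83 are the best per s.
Best packing: kids-block spot + evening-news bumper + cooking-show break + reality-finale break — 141 s, 572 total.
Every other selection either busts 152 s or fails to beat 572.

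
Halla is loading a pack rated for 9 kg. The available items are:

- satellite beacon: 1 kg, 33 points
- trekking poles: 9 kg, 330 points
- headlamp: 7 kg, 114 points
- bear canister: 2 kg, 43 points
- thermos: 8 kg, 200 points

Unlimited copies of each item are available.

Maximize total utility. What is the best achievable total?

330

Ranking by ratio (utility/kg): trekking poles 36.67, satellite beacon 33.00, thermos 25.00, bear canister 21.50.
Trekking poles uses 9 of the 9 kg and totals 330.
No other feasible combination exceeds 330.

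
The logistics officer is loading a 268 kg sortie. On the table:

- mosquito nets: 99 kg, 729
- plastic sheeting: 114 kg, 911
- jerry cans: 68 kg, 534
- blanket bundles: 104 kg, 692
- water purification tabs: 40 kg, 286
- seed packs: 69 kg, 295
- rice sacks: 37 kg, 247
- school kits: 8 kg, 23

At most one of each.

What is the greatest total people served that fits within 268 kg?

2001

Density check — plastic sheeting 7.99, jerry cans 7.85, mosquito nets 7.36 are the best per kg.
Best packing: plastic sheeting + jerry cans + water purification tabs + rice sacks + school kits — 267 kg, 2001 total.
Next best is plastic sheeting + jerry cans + water purification tabs + rice sacks at 1978 (259 kg) — short by 23.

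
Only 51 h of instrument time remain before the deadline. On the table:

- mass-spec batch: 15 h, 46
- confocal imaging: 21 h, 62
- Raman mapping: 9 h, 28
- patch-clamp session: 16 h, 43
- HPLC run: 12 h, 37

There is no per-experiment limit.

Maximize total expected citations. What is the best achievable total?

158

Filling by ratio: 5×Raman mapping for 140, with 6 h left unused.
Replace Raman mapping with mass-spec batch: the trade gains 18 net, giving 158 at 51 h.
Nothing else within 51 h beats 158.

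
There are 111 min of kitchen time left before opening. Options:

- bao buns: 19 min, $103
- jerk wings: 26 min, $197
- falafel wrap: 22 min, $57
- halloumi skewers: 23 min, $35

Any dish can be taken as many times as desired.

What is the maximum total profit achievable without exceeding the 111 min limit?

788

Best packing: 4×jerk wings — 104 min, 788 total.
No other feasible combination exceeds 788.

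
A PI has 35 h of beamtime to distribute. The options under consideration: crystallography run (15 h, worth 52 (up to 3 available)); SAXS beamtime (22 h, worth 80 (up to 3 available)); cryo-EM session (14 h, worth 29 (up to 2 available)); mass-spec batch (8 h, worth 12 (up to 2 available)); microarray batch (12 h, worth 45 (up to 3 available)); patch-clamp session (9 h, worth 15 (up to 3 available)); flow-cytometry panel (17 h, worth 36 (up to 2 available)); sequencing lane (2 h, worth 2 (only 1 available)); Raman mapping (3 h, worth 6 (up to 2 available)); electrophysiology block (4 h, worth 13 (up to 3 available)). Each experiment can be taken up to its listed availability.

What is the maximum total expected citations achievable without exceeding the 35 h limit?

A density-first pass picks 2×microarray batch + Raman mapping + 2×electrophysiology block — 122 at 35 h.
Dropping microarray batch and Raman mapping and 2×electrophysiology block frees 23 h; slotting in SAXS beamtime (22 h) lifts the total to 125 at 34 h.
Nothing else within 35 h beats 125.

125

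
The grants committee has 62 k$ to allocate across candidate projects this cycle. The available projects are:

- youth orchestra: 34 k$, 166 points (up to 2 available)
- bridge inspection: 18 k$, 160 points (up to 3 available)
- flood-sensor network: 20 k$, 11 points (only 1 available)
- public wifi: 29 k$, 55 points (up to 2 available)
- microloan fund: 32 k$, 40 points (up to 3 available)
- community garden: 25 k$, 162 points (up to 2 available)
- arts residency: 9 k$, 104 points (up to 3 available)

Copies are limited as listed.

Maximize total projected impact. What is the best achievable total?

530

Filling by ratio: bridge inspection + 3×arts residency for 472, with 17 k$ left unused.
Dropping arts residency frees 9 k$; slotting in community garden (25 k$) lifts the total to 530 at 61 k$.
No other feasible combination exceeds 530.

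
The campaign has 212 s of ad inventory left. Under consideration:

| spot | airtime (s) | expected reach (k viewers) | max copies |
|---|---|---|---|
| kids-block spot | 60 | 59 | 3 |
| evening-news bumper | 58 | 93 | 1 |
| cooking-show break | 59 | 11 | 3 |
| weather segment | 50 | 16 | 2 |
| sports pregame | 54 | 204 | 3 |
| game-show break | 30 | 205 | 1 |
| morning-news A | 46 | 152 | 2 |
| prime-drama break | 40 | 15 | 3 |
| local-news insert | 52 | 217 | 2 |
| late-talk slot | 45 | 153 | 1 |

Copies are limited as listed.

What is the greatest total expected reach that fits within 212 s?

The ratio ordering already packs tightly: sports pregame + game-show break + 2×local-news insert, 188 s, 843.

843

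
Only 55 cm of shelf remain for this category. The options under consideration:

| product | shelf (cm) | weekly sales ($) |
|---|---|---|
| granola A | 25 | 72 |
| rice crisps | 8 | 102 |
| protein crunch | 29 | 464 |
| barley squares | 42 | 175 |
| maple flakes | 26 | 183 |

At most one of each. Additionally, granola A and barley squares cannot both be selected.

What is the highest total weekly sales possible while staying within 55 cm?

Greedy by ratio would take rice crisps + protein crunch: 37 cm used, total 566.
Replace rice crisps with maple flakes: the trade gains 81 net, giving 647 at 55 cm.
The closest alternative, rice crisps + protein crunch, reaches only 566.

647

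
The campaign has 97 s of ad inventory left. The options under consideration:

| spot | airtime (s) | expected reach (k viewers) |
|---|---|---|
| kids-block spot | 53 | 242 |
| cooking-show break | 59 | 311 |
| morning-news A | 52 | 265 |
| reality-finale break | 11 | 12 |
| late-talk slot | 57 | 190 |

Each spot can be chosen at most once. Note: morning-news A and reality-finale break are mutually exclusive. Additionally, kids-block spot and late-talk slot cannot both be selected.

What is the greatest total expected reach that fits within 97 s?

323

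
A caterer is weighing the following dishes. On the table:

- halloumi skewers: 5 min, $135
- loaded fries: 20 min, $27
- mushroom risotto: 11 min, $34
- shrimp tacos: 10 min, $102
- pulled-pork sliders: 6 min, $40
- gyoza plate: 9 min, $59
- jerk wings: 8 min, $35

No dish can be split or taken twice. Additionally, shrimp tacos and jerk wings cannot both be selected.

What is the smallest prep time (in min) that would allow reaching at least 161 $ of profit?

Need the lightest bundle worth ≥ 161.
halloumi skewers + pulled-pork sliders: 175 profit at 11 min.
No combination under 11 min hits 161.

11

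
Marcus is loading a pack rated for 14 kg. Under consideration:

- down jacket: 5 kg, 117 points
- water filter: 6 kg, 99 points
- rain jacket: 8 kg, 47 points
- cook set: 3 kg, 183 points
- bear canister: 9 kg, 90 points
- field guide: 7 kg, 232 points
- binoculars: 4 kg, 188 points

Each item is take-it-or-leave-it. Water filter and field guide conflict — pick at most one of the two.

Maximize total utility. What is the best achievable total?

By utility per kg: cook set 61.00, binoculars 47.00, field guide 33.14 lead.
Best packing: cook set + field guide + binoculars — 14 kg, 603 total.

603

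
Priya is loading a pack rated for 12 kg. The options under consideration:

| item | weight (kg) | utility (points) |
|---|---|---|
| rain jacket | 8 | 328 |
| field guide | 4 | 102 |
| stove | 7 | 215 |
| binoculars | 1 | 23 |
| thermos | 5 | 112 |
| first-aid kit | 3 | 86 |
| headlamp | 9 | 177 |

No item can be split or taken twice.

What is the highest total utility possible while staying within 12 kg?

The ratio ordering already packs tightly: rain jacket + binoculars + first-aid kit, 12 kg, 437.
Next best is rain jacket + field guide at 430 (12 kg) — short by 7.

437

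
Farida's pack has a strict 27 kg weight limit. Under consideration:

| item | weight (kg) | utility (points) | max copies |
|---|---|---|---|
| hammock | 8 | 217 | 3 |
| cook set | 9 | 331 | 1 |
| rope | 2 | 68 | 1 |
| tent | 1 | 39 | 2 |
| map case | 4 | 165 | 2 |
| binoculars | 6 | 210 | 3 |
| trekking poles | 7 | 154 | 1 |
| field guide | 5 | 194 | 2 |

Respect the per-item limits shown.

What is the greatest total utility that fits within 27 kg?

1049

Ranking by ratio (utility/kg): map case 41.25, tent 39.00, field guide 38.80.
Filling by ratio: 2×tent + 2×map case + binoculars + 2×field guide for 1006, with 1 kg left unused.
Replace 2×tent and binoculars with cook set: the trade gains 43 net, giving 1049 at 27 kg.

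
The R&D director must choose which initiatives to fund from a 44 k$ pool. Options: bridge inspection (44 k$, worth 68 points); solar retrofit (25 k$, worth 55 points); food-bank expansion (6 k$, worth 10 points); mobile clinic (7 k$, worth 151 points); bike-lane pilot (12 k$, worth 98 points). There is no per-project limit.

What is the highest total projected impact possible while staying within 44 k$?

906

6×mobile clinic uses 42 of the 44 k$ and totals 906.
The spare 2 k$ is too small for any remaining project, and no exchange beats 906.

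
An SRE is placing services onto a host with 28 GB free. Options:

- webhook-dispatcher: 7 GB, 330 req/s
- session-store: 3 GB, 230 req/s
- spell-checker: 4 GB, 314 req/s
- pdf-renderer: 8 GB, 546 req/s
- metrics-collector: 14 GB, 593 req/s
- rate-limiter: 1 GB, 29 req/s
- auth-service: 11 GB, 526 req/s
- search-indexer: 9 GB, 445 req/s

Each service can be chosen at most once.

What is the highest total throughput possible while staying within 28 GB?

Density check — spell-checker 78.50, session-store 76.67, pdf-renderer 68.25, search-indexer 49.44 are the best per GB.
Filling by ratio: session-store + spell-checker + pdf-renderer + rate-limiter + search-indexer for 1564, with 3 GB left unused.
The 9 GB tied up in search-indexer is better spent on auth-service — total rises to 1645 (27 GB).

1645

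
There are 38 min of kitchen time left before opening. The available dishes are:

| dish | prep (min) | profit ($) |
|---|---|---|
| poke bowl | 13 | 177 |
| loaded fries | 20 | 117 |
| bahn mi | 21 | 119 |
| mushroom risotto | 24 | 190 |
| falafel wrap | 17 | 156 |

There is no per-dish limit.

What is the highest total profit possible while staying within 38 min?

367

By profit per min: poke bowl 13.62, falafel wrap 9.18, mushroom risotto 7.92 lead.
Filling by ratio: 2×poke bowl for 354, with 12 min left unused.
Replace poke bowl with mushroom risotto: the trade gains 13 net, giving 367 at 37 min.
No other feasible combination exceeds 367.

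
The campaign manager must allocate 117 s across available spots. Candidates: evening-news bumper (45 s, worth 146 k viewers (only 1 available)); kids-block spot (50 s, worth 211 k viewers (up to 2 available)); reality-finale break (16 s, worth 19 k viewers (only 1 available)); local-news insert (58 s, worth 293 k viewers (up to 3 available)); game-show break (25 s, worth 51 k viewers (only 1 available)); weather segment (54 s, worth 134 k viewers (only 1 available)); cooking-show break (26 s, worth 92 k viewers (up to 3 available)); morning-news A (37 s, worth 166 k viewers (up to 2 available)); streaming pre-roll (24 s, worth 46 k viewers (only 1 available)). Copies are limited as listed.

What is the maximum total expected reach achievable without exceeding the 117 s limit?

Density check — local-news insert 5.05, morning-news A 4.49, kids-block spot 4.22, cooking-show break 3.54 are the best per s.
2×local-news insert uses 116 of the 117 s and totals 586.

586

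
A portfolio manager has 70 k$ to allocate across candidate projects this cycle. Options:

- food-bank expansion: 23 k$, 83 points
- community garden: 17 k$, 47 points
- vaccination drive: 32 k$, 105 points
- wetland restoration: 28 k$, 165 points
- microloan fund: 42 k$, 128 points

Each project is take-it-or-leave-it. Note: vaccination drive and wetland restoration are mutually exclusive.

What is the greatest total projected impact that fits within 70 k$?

295

By projected impact per k$: wetland restoration 5.89, food-bank expansion 3.61, vaccination drive 3.28, microloan fund 3.05 lead.
Taking food-bank expansion + community garden + wetland restoration: 68 k$ used, 295 in projected impact.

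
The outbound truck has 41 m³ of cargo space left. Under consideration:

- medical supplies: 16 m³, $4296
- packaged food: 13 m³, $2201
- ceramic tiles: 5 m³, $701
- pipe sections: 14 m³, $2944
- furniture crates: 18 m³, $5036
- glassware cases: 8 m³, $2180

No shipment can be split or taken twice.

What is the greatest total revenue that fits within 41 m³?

The ratio ordering already packs tightly: pipe sections + furniture crates + glassware cases, 40 m³, 10160.
Nothing else within 41 m³ beats 10160.

10160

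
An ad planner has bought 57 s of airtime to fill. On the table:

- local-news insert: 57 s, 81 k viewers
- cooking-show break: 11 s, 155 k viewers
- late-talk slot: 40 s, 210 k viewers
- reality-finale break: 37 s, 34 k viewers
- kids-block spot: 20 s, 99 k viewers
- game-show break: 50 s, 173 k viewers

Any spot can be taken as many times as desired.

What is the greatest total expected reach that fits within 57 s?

Taking 5×cooking-show break: 55 s used, 775 in expected reach.
The spare 2 s is too small for any remaining spot, and no exchange beats 775.

775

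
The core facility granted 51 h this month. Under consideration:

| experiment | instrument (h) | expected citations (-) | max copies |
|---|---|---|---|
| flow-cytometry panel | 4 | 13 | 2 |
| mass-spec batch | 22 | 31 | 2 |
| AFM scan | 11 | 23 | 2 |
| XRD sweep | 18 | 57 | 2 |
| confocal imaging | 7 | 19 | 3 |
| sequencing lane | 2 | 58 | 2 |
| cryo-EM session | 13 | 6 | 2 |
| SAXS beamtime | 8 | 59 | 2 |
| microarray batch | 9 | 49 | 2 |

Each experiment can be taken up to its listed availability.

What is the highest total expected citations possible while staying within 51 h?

364

Ranking by ratio (expected citations/h): sequencing lane 29.00, SAXS beamtime 7.38, microarray batch 5.44.
Taking the top-ratio experiments first gives 2×flow-cytometry panel + 2×sequencing lane + 2×SAXS beamtime + 2×microarray batch for 358 (46 h).
The 4 h tied up in flow-cytometry panel is better spent on confocal imaging — total rises to 364 (49 h).
No other feasible combination exceeds 364.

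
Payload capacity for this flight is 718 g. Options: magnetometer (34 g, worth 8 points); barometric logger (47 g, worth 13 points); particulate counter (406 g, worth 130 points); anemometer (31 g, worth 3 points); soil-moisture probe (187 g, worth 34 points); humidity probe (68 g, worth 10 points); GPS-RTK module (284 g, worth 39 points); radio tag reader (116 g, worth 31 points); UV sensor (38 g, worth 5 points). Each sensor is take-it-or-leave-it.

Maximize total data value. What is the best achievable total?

197

Taking magnetometer + barometric logger + particulate counter + humidity probe + radio tag reader + UV sensor: 709 g used, 197 in data value.
Runner-up particulate counter + soil-moisture probe + radio tag reader tops out at 195.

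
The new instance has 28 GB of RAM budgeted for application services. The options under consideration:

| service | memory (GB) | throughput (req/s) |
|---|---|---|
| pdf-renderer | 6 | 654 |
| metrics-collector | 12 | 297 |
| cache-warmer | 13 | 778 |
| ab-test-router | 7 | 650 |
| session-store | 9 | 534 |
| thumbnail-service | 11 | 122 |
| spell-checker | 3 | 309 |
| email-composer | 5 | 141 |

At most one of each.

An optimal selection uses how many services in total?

4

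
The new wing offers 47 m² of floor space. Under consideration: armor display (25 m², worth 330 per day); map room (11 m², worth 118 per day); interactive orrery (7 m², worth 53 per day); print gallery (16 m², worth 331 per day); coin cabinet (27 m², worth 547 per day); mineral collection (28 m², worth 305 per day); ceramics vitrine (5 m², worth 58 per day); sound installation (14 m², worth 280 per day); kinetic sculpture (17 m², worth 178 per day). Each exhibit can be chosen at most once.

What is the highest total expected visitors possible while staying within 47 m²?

885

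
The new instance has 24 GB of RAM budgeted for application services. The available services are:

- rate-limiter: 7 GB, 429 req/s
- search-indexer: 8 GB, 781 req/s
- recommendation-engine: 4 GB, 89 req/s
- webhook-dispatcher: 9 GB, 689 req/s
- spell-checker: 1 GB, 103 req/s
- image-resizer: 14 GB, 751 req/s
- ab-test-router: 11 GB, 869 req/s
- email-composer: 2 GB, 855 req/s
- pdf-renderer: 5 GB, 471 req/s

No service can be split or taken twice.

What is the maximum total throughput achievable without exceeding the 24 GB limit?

2796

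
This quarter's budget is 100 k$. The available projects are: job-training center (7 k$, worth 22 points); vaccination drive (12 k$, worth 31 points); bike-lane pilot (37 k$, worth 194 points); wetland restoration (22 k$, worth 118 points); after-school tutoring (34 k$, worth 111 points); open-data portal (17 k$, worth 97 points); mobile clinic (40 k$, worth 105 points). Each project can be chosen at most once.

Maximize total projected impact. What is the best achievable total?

The ratio ordering already packs tightly: job-training center + vaccination drive + bike-lane pilot + wetland restoration + open-data portal, 95 k$, 462.
The closest alternative, job-training center + bike-lane pilot + wetland restoration + after-school tutoring, reaches only 445.

462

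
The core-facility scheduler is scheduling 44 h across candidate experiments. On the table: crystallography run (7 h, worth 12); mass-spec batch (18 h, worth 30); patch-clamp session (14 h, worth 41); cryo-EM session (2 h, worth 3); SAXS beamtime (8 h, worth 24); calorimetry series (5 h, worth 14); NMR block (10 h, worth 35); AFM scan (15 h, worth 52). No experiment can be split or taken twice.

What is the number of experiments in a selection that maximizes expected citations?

4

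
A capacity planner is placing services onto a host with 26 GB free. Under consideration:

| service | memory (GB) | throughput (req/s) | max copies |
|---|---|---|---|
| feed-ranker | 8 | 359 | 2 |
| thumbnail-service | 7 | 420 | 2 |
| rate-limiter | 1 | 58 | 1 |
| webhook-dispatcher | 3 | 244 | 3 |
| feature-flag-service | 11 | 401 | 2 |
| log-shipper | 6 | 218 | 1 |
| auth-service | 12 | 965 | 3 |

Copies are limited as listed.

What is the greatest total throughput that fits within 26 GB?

1988

Greedy by ratio would take rate-limiter + 3×webhook-dispatcher + auth-service: 22 GB used, total 1755.
Dropping 3×webhook-dispatcher frees 9 GB; slotting in auth-service (12 GB) lifts the total to 1988 at 25 GB.
Every other selection either busts 26 GB or exceeds an availability limit or fails to beat 1988.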